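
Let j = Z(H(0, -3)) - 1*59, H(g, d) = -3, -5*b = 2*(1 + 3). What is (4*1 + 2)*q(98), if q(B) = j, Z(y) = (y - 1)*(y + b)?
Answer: -1218/5 ≈ -243.60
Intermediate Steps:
b = -8/5 (b = -2*(1 + 3)/5 = -2*4/5 = -1/5*8 = -8/5 ≈ -1.6000)
Z(y) = (-1 + y)*(-8/5 + y) (Z(y) = (y - 1)*(y - 8/5) = (-1 + y)*(-8/5 + y))
j = -203/5 (j = (8/5 + (-3)**2 - 13/5*(-3)) - 1*59 = (8/5 + 9 + 39/5) - 59 = 92/5 - 59 = -203/5 ≈ -40.600)
q(B) = -203/5
(4*1 + 2)*q(98) = (4*1 + 2)*(-203/5) = (4 + 2)*(-203/5) = 6*(-203/5) = -1218/5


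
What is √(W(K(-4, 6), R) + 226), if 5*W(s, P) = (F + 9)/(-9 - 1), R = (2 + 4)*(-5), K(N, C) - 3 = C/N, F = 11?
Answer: 2*√1410/5 ≈ 15.020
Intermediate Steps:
K(N, C) = 3 + C/N
R = -30 (R = 6*(-5) = -30)
W(s, P) = -⅖ (W(s, P) = ((11 + 9)/(-9 - 1))/5 = (20/(-10))/5 = (20*(-⅒))/5 = (⅕)*(-2) = -⅖)
√(W(K(-4, 6), R) + 226) = √(-⅖ + 226) = √(1128/5) = 2*√1410/5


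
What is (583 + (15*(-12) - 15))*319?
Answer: 123772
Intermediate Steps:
(583 + (15*(-12) - 15))*319 = (583 + (-180 - 15))*319 = (583 - 195)*319 = 388*319 = 123772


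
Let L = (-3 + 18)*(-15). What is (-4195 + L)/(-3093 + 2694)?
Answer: 4420/399 ≈ 11.078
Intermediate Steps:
L = -225 (L = 15*(-15) = -225)
(-4195 + L)/(-3093 + 2694) = (-4195 - 225)/(-3093 + 2694) = -4420/(-399) = -4420*(-1/399) = 4420/399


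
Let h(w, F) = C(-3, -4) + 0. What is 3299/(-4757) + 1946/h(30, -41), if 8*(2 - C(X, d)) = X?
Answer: 73994295/90383 ≈ 818.67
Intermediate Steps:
C(X, d) = 2 - X/8
h(w, F) = 19/8 (h(w, F) = (2 - 1/8*(-3)) + 0 = (2 + 3/8) + 0 = 19/8 + 0 = 19/8)
3299/(-4757) + 1946/h(30, -41) = 3299/(-4757) + 1946/(19/8) = 3299*(-1/4757) + 1946*(8/19) = -3299/4757 + 15568/19 = 73994295/90383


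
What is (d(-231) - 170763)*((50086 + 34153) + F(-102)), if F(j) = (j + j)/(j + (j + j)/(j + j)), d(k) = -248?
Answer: -1455020244773/101 ≈ -1.4406e+10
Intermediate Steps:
F(j) = 2*j/(1 + j) (F(j) = (2*j)/(j + (2*j)/((2*j))) = (2*j)/(j + (2*j)*(1/(2*j))) = (2*j)/(j + 1) = (2*j)/(1 + j) = 2*j/(1 + j))
(d(-231) - 170763)*((50086 + 34153) + F(-102)) = (-248 - 170763)*((50086 + 34153) + 2*(-102)/(1 - 102)) = -171011*(84239 + 2*(-102)/(-101)) = -171011*(84239 + 2*(-102)*(-1/101)) = -171011*(84239 + 204/101) = -171011*8508343/101 = -1455020244773/101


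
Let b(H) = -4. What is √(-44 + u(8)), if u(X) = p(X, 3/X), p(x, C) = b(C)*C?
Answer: I*√182/2 ≈ 6.7454*I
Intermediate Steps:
p(x, C) = -4*C
u(X) = -12/X
√(-44 + u(8)) = √(-44 - 12/8) = √(-44 - 12*⅛) = √(-44 - 3/2) = √(-91/2) = I*√182/2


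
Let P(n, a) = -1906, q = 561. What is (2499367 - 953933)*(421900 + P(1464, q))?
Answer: 649073007396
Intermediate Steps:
(2499367 - 953933)*(421900 + P(1464, q)) = (2499367 - 953933)*(421900 - 1906) = 1545434*419994 = 649073007396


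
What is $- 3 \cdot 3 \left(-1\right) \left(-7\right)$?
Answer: $-63$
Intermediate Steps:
$- 3 \cdot 3 \left(-1\right) \left(-7\right) = \left(-3\right) \left(-3\right) \left(-7\right) = 9 \left(-7\right) = -63$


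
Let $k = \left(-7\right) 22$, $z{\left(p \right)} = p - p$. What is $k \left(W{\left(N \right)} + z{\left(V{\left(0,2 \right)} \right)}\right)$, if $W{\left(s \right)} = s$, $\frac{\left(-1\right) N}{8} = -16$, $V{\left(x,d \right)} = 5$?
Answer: $-19712$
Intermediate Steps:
$z{\left(p \right)} = 0$
$N = 128$ ($N = \left(-8\right) \left(-16\right) = 128$)
$k = -154$
$k \left(W{\left(N \right)} + z{\left(V{\left(0,2 \right)} \right)}\right) = - 154 \left(128 + 0\right) = \left(-154\right) 128 = -19712$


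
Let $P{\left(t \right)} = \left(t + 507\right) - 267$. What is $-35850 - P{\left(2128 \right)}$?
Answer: $-38218$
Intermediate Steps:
$P{\left(t \right)} = 240 + t$ ($P{\left(t \right)} = \left(507 + t\right) - 267 = 240 + t$)
$-35850 - P{\left(2128 \right)} = -35850 - \left(240 + 2128\right) = -35850 - 2368 = -38218$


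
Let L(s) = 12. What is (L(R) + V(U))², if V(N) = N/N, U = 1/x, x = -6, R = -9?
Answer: 169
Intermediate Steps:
U = -⅙ (U = 1/(-6) = -⅙ ≈ -0.16667)
V(N) = 1
(L(R) + V(U))² = (12 + 1)² = 13² = 169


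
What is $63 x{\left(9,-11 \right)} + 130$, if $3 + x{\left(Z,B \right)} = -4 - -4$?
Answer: $-59$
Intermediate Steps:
$x{\left(Z,B \right)} = -3$ ($x{\left(Z,B \right)} = -3 - 0 = -3 + \left(-4 + 4\right) = -3 + 0 = -3$)
$63 x{\left(9,-11 \right)} + 130 = 63 \left(-3\right) + 130 = -189 + 130 = -59$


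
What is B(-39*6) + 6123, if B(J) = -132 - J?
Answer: 6225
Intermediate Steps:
B(-39*6) + 6123 = (-132 - (-39)*6) + 6123 = (-132 - 1*(-234)) + 6123 = (-132 + 234) + 6123 = 102 + 6123 = 6225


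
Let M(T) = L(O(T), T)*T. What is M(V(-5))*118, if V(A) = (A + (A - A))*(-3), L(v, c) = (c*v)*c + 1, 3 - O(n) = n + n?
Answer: -10750980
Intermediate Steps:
O(n) = 3 - 2*n (O(n) = 3 - (n + n) = 3 - 2*n)
L(v, c) = 1 + v*c**2 (L(v, c) = v*c**2 + 1 = 1 + v*c**2)
V(A) = -3*A (V(A) = (A + 0)*(-3) = A*(-3) = -3*A)
M(T) = T*(1 + T**2*(3 - 2*T)) (M(T) = (1 + (3 - 2*T)*T**2)*T = (1 + T**2*(3 - 2*T))*T = T*(1 + T**2*(3 - 2*T)))
M(V(-5))*118 = (-3*(-5) - 2*(-3*(-5))**4 + 3*(-3*(-5))**3)*118 = (15 - 2*15**4 + 3*15**3)*118 = (15 - 2*50625 + 3*3375)*118 = (15 - 101250 + 10125)*118 = -91110*118 = -10750980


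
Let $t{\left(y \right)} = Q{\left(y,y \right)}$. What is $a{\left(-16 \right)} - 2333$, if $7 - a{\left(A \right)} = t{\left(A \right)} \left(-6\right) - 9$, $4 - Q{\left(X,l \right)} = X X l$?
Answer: $22283$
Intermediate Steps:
$Q{\left(X,l \right)} = 4 - l X^{2}$ ($Q{\left(X,l \right)} = 4 - X X l = 4 - X^{2} l = 4 - l X^{2}$)
$t{\left(y \right)} = 4 - y^{3}$ ($t{\left(y \right)} = 4 - y y^{2} = 4 - y^{3}$)
$a{\left(A \right)} = 40 - 6 A^{3}$ ($a{\left(A \right)} = 7 - \left(\left(4 - A^{3}\right) \left(-6\right) - 9\right) = 7 - \left(\left(-24 + 6 A^{3}\right) - 9\right) = 7 - \left(-33 + 6 A^{3}\right) = 40 - 6 A^{3}$)
$a{\left(-16 \right)} - 2333 = \left(40 - 6 \left(-16\right)^{3}\right) - 2333 = \left(40 - -24576\right) - 2333 = \left(40 + 24576\right) - 2333 = 24616 - 2333 = 22283$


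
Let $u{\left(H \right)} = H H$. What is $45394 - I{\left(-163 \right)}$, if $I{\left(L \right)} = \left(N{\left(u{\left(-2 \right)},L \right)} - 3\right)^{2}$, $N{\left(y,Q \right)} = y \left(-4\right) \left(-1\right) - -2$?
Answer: $45169$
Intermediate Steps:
$u{\left(H \right)} = H^{2}$
$N{\left(y,Q \right)} = 2 + 4 y$ ($N{\left(y,Q \right)} = - 4 y \left(-1\right) + 2 = 4 y + 2 = 2 + 4 y$)
$I{\left(L \right)} = 225$ ($I{\left(L \right)} = \left(\left(2 + 4 \left(-2\right)^{2}\right) - 3\right)^{2} = \left(\left(2 + 4 \cdot 4\right) - 3\right)^{2} = \left(\left(2 + 16\right) - 3\right)^{2} = \left(18 - 3\right)^{2} = 15^{2} = 225$)
$45394 - I{\left(-163 \right)} = 45394 - 225 = 45169$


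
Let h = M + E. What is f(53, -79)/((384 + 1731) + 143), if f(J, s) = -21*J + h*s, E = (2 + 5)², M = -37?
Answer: -2061/2258 ≈ -0.91276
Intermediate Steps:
E = 49 (E = 7² = 49)
h = 12 (h = -37 + 49 = 12)
f(J, s) = -21*J + 12*s
f(53, -79)/((384 + 1731) + 143) = (-21*53 + 12*(-79))/((384 + 1731) + 143) = (-1113 - 948)/(2115 + 143) = -2061/2258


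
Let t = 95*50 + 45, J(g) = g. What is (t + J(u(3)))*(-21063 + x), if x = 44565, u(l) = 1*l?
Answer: 112762596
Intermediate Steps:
u(l) = l
t = 4795 (t = 4750 + 45 = 4795)
(t + J(u(3)))*(-21063 + x) = (4795 + 3)*(-21063 + 44565) = 4798*23502 = 112762596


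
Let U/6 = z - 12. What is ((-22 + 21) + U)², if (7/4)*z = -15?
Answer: 758641/49 ≈ 15482.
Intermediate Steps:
z = -60/7 (z = (4/7)*(-15) = -60/7 ≈ -8.5714)
U = -864/7 (U = 6*(-60/7 - 12) = 6*(-144/7) = -864/7 ≈ -123.43)
((-22 + 21) + U)² = ((-22 + 21) - 864/7)² = (-1 - 864/7)² = (-871/7)² = 758641/49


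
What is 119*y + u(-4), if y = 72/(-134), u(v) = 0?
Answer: -4284/67 ≈ -63.940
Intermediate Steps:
y = -36/67 (y = 72*(-1/134) = -36/67 ≈ -0.53731)
119*y + u(-4) = 119*(-36/67) + 0 = -4284/67 + 0 = -4284/67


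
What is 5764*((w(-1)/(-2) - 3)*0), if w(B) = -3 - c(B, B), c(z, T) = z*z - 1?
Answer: 0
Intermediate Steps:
c(z, T) = -1 + z² (c(z, T) = z² - 1 = -1 + z²)
w(B) = -2 - B² (w(B) = -3 - (-1 + B²) = -3 + (1 - B²) = -2 - B²)
5764*((w(-1)/(-2) - 3)*0) = 5764*(((-2 - 1*(-1)²)/(-2) - 3)*0) = 5764*(((-2 - 1*1)*(-½) - 3)*0) = 5764*(((-2 - 1)*(-½) - 3)*0) = 5764*((-3*(-½) - 3)*0) = 5764*((3/2 - 3)*0) = 5764*(-3/2*0) = 5764*0 = 0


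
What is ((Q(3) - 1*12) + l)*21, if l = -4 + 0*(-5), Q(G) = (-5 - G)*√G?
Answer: -336 - 168*√3 ≈ -626.98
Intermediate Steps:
Q(G) = √G*(-5 - G)
l = -4 (l = -4 + 0 = -4)
((Q(3) - 1*12) + l)*21 = ((√3*(-5 - 1*3) - 1*12) - 4)*21 = ((√3*(-5 - 3) - 12) - 4)*21 = ((√3*(-8) - 12) - 4)*21 = ((-8*√3 - 12) - 4)*21 = ((-12 - 8*√3) - 4)*21 = (-16 - 8*√3)*21 = -336 - 168*√3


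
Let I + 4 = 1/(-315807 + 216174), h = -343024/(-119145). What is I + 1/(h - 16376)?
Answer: -777460281521153/194361614992968 ≈ -4.0001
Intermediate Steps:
h = 343024/119145 (h = -343024*(-1/119145) = 343024/119145 ≈ 2.8790)
I = -398533/99633 (I = -4 + 1/(-315807 + 216174) = -4 + 1/(-99633) = -4 - 1/99633 = -398533/99633 ≈ -4.0000)
I + 1/(h - 16376) = -398533/99633 + 1/(343024/119145 - 16376) = -398533/99633 + 1/(-1950775496/119145) = -398533/99633 - 119145/1950775496 = -777460281521153/194361614992968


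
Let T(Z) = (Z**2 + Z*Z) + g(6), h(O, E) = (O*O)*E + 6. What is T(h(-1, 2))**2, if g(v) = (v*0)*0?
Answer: 16384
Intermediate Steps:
g(v) = 0 (g(v) = 0*0 = 0)
h(O, E) = 6 + E*O**2 (h(O, E) = O**2*E + 6 = E*O**2 + 6 = 6 + E*O**2)
T(Z) = 2*Z**2 (T(Z) = (Z**2 + Z*Z) + 0 = (Z**2 + Z**2) + 0 = 2*Z**2 + 0 = 2*Z**2)
T(h(-1, 2))**2 = (2*(6 + 2*(-1)**2)**2)**2 = (2*(6 + 2*1)**2)**2 = (2*(6 + 2)**2)**2 = (2*8**2)**2 = (2*64)**2 = 128**2 = 16384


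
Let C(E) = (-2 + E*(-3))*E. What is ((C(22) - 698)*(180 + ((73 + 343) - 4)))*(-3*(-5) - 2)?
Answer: -16885024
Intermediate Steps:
C(E) = E*(-2 - 3*E) (C(E) = (-2 - 3*E)*E = E*(-2 - 3*E))
((C(22) - 698)*(180 + ((73 + 343) - 4)))*(-3*(-5) - 2) = ((-1*22*(2 + 3*22) - 698)*(180 + ((73 + 343) - 4)))*(-3*(-5) - 2) = ((-1*22*(2 + 66) - 698)*(180 + (416 - 4)))*(15 - 2) = ((-1*22*68 - 698)*(180 + 412))*13 = ((-1496 - 698)*592)*13 = -2194*592*13 = -1298848*13 = -16885024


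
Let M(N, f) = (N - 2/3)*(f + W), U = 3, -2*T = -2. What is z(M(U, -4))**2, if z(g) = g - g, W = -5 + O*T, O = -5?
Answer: 0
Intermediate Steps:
T = 1 (T = -1/2*(-2) = 1)
W = -10 (W = -5 - 5*1 = -5 - 5 = -10)
M(N, f) = (-10 + f)*(-2/3 + N) (M(N, f) = (N - 2/3)*(f - 10) = (N - 2*1/3)*(-10 + f) = (N - 2/3)*(-10 + f) = (-2/3 + N)*(-10 + f) = (-10 + f)*(-2/3 + N))
z(g) = 0
z(M(U, -4))**2 = 0**2 = 0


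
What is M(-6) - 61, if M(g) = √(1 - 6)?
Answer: -61 + I*√5 ≈ -61.0 + 2.2361*I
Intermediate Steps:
M(g) = I*√5 (M(g) = √(-5) = I*√5)
M(-6) - 61 = I*√5 - 61 = -61 + I*√5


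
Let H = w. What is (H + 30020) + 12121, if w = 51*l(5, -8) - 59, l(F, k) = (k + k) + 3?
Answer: 41419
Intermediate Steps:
l(F, k) = 3 + 2*k (l(F, k) = 2*k + 3 = 3 + 2*k)
w = -722 (w = 51*(3 + 2*(-8)) - 59 = 51*(3 - 16) - 59 = 51*(-13) - 59 = -663 - 59 = -722)
H = -722
(H + 30020) + 12121 = (-722 + 30020) + 12121 = 29298 + 12121 = 41419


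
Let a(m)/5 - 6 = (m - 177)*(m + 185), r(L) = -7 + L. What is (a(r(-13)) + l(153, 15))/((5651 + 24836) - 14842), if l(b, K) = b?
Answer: -54114/5215 ≈ -10.377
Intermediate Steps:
a(m) = 30 + 5*(-177 + m)*(185 + m) (a(m) = 30 + 5*((m - 177)*(m + 185)) = 30 + 5*((-177 + m)*(185 + m)) = 30 + 5*(-177 + m)*(185 + m))
(a(r(-13)) + l(153, 15))/((5651 + 24836) - 14842) = ((-163695 + 5*(-7 - 13)² + 40*(-7 - 13)) + 153)/((5651 + 24836) - 14842) = ((-163695 + 5*(-20)² + 40*(-20)) + 153)/(30487 - 14842) = ((-163695 + 5*400 - 800) + 153)/15645 = ((-163695 + 2000 - 800) + 153)*(1/15645) = (-162495 + 153)*(1/15645) = -162342*1/15645 = -54114/5215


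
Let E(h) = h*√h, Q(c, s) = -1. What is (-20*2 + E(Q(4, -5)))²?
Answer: (40 + I)² ≈ 1599.0 + 80.0*I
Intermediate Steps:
E(h) = h^(3/2)
(-20*2 + E(Q(4, -5)))² = (-20*2 + (-1)^(3/2))² = (-40 - I)²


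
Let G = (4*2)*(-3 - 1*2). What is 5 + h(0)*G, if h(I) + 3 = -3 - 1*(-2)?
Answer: 165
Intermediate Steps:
h(I) = -4 (h(I) = -3 + (-3 - 1*(-2)) = -3 + (-3 + 2) = -3 - 1 = -4)
G = -40 (G = 8*(-3 - 2) = 8*(-5) = -40)
5 + h(0)*G = 5 - 4*(-40) = 5 + 160 = 165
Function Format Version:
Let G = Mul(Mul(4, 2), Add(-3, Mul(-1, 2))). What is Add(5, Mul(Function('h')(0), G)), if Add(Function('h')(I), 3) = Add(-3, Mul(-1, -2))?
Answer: 165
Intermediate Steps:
Function('h')(I) = -4 (Function('h')(I) = Add(-3, Add(-3, Mul(-1, -2))) = Add(-3, Add(-3, 2)) = Add(-3, -1) = -4)
G = -40 (G = Mul(8, Add(-3, -2)) = Mul(8, -5) = -40)
Add(5, Mul(Function('h')(0), G)) = Add(5, Mul(-4, -40)) = Add(5, 160) = 165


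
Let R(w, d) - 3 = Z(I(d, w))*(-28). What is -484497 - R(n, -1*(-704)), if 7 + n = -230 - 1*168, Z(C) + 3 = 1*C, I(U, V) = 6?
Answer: -484416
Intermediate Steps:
Z(C) = -3 + C (Z(C) = -3 + 1*C = -3 + C)
n = -405 (n = -7 + (-230 - 1*168) = -7 + (-230 - 168) = -7 - 398 = -405)
R(w, d) = -81 (R(w, d) = 3 + (-3 + 6)*(-28) = 3 + 3*(-28) = 3 - 84 = -81)
-484497 - R(n, -1*(-704)) = -484497 - 1*(-81) = -484497 + 81 = -484416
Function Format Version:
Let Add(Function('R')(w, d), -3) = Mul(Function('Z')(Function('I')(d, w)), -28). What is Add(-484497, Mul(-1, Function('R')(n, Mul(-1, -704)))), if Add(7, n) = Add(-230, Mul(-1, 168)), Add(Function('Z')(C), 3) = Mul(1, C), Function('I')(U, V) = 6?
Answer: -484416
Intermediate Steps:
Function('Z')(C) = Add(-3, C) (Function('Z')(C) = Add(-3, Mul(1, C)) = Add(-3, C))
n = -405 (n = Add(-7, Add(-230, Mul(-1, 168))) = Add(-7, Add(-230, -168)) = Add(-7, -398) = -405)
Function('R')(w, d) = -81 (Function('R')(w, d) = Add(3, Mul(Add(-3, 6), -28)) = Add(3, Mul(3, -28)) = Add(3, -84) = -81)
Add(-484497, Mul(-1, Function('R')(n, Mul(-1, -704)))) = Add(-484497, Mul(-1, -81)) = Add(-484497, 81) = -484416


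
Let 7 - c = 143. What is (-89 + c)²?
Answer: 50625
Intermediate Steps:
c = -136 (c = 7 - 1*143 = 7 - 143 = -136)
(-89 + c)² = (-89 - 136)² = (-225)² = 50625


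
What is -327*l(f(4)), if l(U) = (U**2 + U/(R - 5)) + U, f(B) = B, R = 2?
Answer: -6104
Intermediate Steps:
l(U) = U**2 + 2*U/3 (l(U) = (U**2 + U/(2 - 5)) + U = (U**2 + U/(-3)) + U = (U**2 - U/3) + U = U**2 + 2*U/3)
-327*l(f(4)) = -109*4*(2 + 3*4) = -109*4*(2 + 12) = -109*4*14 = -327*56/3 = -6104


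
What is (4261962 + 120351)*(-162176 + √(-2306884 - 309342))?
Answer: -710705993088 + 4382313*I*√2616226 ≈ -7.1071e+11 + 7.0883e+9*I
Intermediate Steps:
(4261962 + 120351)*(-162176 + √(-2306884 - 309342)) = 4382313*(-162176 + √(-2616226)) = 4382313*(-162176 + I*√2616226) = -710705993088 + 4382313*I*√2616226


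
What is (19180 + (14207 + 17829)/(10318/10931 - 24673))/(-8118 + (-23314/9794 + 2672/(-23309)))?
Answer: -17890572745840592304/7575085706031126415 ≈ -2.3618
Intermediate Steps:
(19180 + (14207 + 17829)/(10318/10931 - 24673))/(-8118 + (-23314/9794 + 2672/(-23309))) = (19180 + 32036/(10318*(1/10931) - 24673))/(-8118 + (-23314*1/9794 + 2672*(-1/23309))) = (19180 + 32036/(10318/10931 - 24673))/(-8118 + (-11657/4897 - 2672/23309)) = (19180 + 32036/(-269690245/10931))/(-8118 - 284797797/114144173) = (19180 + 32036*(-10931/269690245))/(-926907194211/114144173) = (19180 - 350185516/269690245)*(-114144173/926907194211) = (5172308713584/269690245)*(-114144173/926907194211) = -17890572745840592304/7575085706031126415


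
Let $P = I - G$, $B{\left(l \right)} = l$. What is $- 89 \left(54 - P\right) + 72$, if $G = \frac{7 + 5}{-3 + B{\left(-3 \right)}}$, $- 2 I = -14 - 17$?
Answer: $- \frac{6353}{2} \approx -3176.5$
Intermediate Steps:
$I = \frac{31}{2}$ ($I = - \frac{-14 - 17}{2} = \left(- \frac{1}{2}\right) \left(-31\right) = \frac{31}{2} \approx 15.5$)
$G = -2$ ($G = \frac{7 + 5}{-3 - 3} = \frac{12}{-6} = 12 \left(- \frac{1}{6}\right) = -2$)
$P = \frac{35}{2}$ ($P = \frac{31}{2} - -2 = \frac{31}{2} + 2 = \frac{35}{2} \approx 17.5$)
$- 89 \left(54 - P\right) + 72 = - 89 \left(54 - \frac{35}{2}\right) + 72 = \left(-89\right) \frac{73}{2} + 72 = - \frac{6497}{2} + 72 = - \frac{6353}{2}$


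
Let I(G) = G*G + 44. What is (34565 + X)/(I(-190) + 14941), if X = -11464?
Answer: 23101/51085 ≈ 0.45221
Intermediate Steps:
I(G) = 44 + G**2 (I(G) = G**2 + 44 = 44 + G**2)
(34565 + X)/(I(-190) + 14941) = (34565 - 11464)/((44 + (-190)**2) + 14941) = 23101/((44 + 36100) + 14941) = 23101/(36144 + 14941) = 23101/51085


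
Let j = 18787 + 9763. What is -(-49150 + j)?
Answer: 20600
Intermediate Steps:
j = 28550
-(-49150 + j) = -(-49150 + 28550) = -1*(-20600) = 20600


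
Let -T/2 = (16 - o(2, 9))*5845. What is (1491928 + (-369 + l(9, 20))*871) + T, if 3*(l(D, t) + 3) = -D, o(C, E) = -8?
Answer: 884743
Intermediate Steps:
l(D, t) = -3 - D/3 (l(D, t) = -3 + (-D)/3 = -3 - D/3)
T = -280560 (T = -2*(16 - 1*(-8))*5845 = -2*(16 + 8)*5845 = -48*5845 = -2*140280 = -280560)
(1491928 + (-369 + l(9, 20))*871) + T = (1491928 + (-369 + (-3 - ⅓*9))*871) - 280560 = (1491928 + (-369 + (-3 - 3))*871) - 280560 = (1491928 + (-369 - 6)*871) - 280560 = (1491928 - 375*871) - 280560 = (1491928 - 326625) - 280560 = 1165303 - 280560 = 884743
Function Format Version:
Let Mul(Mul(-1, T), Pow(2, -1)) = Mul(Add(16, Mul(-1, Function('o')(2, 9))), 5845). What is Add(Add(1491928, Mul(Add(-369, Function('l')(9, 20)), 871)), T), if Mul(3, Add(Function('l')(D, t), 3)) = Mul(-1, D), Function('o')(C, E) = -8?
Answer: 884743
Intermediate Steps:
Function('l')(D, t) = Add(-3, Mul(Rational(-1, 3), D)) (Function('l')(D, t) = Add(-3, Mul(Rational(1, 3), Mul(-1, D))) = Add(-3, Mul(Rational(-1, 3), D)))
T = -280560 (T = Mul(-2, Mul(Add(16, Mul(-1, -8)), 5845)) = Mul(-2, Mul(Add(16, 8), 5845)) = Mul(-2, Mul(24, 5845)) = Mul(-2, 140280) = -280560)
Add(Add(1491928, Mul(Add(-369, Function('l')(9, 20)), 871)), T) = Add(Add(1491928, Mul(Add(-369, Add(-3, Mul(Rational(-1, 3), 9))), 871)), -280560) = Add(Add(1491928, Mul(Add(-369, Add(-3, -3)), 871)), -280560) = Add(Add(1491928, Mul(Add(-369, -6), 871)), -280560) = Add(Add(1491928, Mul(-375, 871)), -280560) = Add(Add(1491928, -326625), -280560) = Add(1165303, -280560) = 884743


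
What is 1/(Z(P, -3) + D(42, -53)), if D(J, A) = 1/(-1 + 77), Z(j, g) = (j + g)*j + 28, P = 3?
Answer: 76/2129 ≈ 0.035698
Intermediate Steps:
Z(j, g) = 28 + j*(g + j) (Z(j, g) = (g + j)*j + 28 = j*(g + j) + 28 = 28 + j*(g + j))
D(J, A) = 1/76
1/(Z(P, -3) + D(42, -53)) = 1/((28 + 3² - 3*3) + 1/76) = 1/((28 + 9 - 9) + 1/76) = 1/(28 + 1/76) = 1/(2129/76) = 76/2129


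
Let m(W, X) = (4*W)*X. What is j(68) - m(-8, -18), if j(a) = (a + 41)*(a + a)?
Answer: 14248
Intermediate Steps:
j(a) = 2*a*(41 + a) (j(a) = (41 + a)*(2*a) = 2*a*(41 + a))
m(W, X) = 4*W*X
j(68) - m(-8, -18) = 2*68*(41 + 68) - 4*(-8)*(-18) = 2*68*109 - 1*576 = 14824 - 576 = 14248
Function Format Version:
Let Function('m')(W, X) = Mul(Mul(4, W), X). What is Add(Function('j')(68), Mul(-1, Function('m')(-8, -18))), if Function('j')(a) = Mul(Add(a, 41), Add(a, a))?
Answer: 14248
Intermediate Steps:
Function('j')(a) = Mul(2, a, Add(41, a)) (Function('j')(a) = Mul(Add(41, a), Mul(2, a)) = Mul(2, a, Add(41, a)))
Function('m')(W, X) = Mul(4, W, X)
Add(Function('j')(68), Mul(-1, Function('m')(-8, -18))) = Add(Mul(2, 68, Add(41, 68)), Mul(-1, Mul(4, -8, -18))) = Add(Mul(2, 68, 109), Mul(-1, 576)) = Add(14824, -576) = 14248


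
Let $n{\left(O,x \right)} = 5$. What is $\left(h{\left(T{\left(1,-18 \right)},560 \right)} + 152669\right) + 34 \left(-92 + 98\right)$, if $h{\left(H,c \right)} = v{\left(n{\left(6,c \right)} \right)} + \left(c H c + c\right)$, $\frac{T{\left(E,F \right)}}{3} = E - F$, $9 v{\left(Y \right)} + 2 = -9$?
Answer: $\frac{162257686}{9} \approx 1.8029 \cdot 10^{7}$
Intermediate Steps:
$v{\left(Y \right)} = - \frac{11}{9}$ ($v{\left(Y \right)} = - \frac{2}{9} + \frac{1}{9} \left(-9\right) = - \frac{2}{9} - 1 = - \frac{11}{9}$)
$T{\left(E,F \right)} = - 3 F + 3 E$ ($T{\left(E,F \right)} = 3 \left(E - F\right) = - 3 F + 3 E$)
$h{\left(H,c \right)} = - \frac{11}{9} + c + H c^{2}$ ($h{\left(H,c \right)} = - \frac{11}{9} + \left(c H c + c\right) = - \frac{11}{9} + \left(H c c + c\right) = - \frac{11}{9} + \left(H c^{2} + c\right) = - \frac{11}{9} + \left(c + H c^{2}\right) = - \frac{11}{9} + c + H c^{2}$)
$\left(h{\left(T{\left(1,-18 \right)},560 \right)} + 152669\right) + 34 \left(-92 + 98\right) = \left(\left(- \frac{11}{9} + 560 + \left(\left(-3\right) \left(-18\right) + 3 \cdot 1\right) 560^{2}\right) + 152669\right) + 34 \left(-92 + 98\right) = \left(\left(- \frac{11}{9} + 560 + \left(54 + 3\right) 313600\right) + 152669\right) + 34 \cdot 6 = \left(\left(- \frac{11}{9} + 560 + 57 \cdot 313600\right) + 152669\right) + 204 = \left(\left(- \frac{11}{9} + 560 + 17875200\right) + 152669\right) + 204 = \left(\frac{160881829}{9} + 152669\right) + 204 = \frac{162255850}{9} + 204 = \frac{162257686}{9}$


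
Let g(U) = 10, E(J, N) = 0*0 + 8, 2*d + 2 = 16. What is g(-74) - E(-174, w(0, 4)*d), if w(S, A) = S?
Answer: 2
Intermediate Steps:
d = 7 (d = -1 + (½)*16 = -1 + 8 = 7)
E(J, N) = 8 (E(J, N) = 0 + 8 = 8)
g(-74) - E(-174, w(0, 4)*d) = 10 - 1*8 = 10 - 8 = 2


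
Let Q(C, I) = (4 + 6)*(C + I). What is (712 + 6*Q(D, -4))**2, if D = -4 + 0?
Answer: 53824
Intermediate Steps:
D = -4
Q(C, I) = 10*C + 10*I (Q(C, I) = 10*(C + I) = 10*C + 10*I)
(712 + 6*Q(D, -4))**2 = (712 + 6*(10*(-4) + 10*(-4)))**2 = (712 + 6*(-40 - 40))**2 = (712 + 6*(-80))**2 = (712 - 480)**2 = 232**2 = 53824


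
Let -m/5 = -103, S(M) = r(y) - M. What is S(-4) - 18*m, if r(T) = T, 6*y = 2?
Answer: -27797/3 ≈ -9265.7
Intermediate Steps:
y = ⅓ (y = (⅙)*2 = ⅓ ≈ 0.33333)
S(M) = ⅓ - M
m = 515 (m = -5*(-103) = 515)
S(-4) - 18*m = (⅓ - 1*(-4)) - 18*515 = (⅓ + 4) - 9270 = 13/3 - 9270 = -27797/3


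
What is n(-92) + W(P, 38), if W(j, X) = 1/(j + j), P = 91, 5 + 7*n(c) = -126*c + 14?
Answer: 301627/182 ≈ 1657.3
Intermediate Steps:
n(c) = 9/7 - 18*c (n(c) = -5/7 + (-126*c + 14)/7 = -5/7 + (14 - 126*c)/7 = -5/7 + (2 - 18*c) = 9/7 - 18*c)
W(j, X) = 1/(2*j)
n(-92) + W(P, 38) = (9/7 - 18*(-92)) + (1/2)/91 = (9/7 + 1656) + (1/2)*(1/91) = 11601/7 + 1/182 = 301627/182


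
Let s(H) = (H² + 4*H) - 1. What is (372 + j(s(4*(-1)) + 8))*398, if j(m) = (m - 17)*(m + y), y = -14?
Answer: 175916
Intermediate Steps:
s(H) = -1 + H² + 4*H
j(m) = (-17 + m)*(-14 + m) (j(m) = (m - 17)*(m - 14) = (-17 + m)*(-14 + m))
(372 + j(s(4*(-1)) + 8))*398 = (372 + (238 + ((-1 + (4*(-1))² + 4*(4*(-1))) + 8)² - 31*((-1 + (4*(-1))² + 4*(4*(-1))) + 8)))*398 = (372 + (238 + ((-1 + (-4)² + 4*(-4)) + 8)² - 31*((-1 + (-4)² + 4*(-4)) + 8)))*398 = (372 + (238 + ((-1 + 16 - 16) + 8)² - 31*((-1 + 16 - 16) + 8)))*398 = (372 + (238 + (-1 + 8)² - 31*(-1 + 8)))*398 = (372 + (238 + 7² - 31*7))*398 = (372 + (238 + 49 - 217))*398 = (372 + 70)*398 = 442*398 = 175916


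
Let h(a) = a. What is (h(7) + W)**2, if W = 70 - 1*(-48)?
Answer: 15625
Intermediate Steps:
W = 118 (W = 70 + 48 = 118)
(h(7) + W)**2 = (7 + 118)**2 = 125**2 = 15625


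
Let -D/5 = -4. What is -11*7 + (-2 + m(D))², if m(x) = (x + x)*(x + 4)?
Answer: 917687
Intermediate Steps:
D = 20 (D = -5*(-4) = 20)
m(x) = 2*x*(4 + x) (m(x) = (2*x)*(4 + x) = 2*x*(4 + x))
-11*7 + (-2 + m(D))² = -11*7 + (-2 + 2*20*(4 + 20))² = -77 + (-2 + 2*20*24)² = -77 + (-2 + 960)² = -77 + 958² = -77 + 917764 = 917687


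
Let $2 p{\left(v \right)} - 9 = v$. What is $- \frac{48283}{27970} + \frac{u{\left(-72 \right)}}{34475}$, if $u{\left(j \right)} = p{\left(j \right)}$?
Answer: $- \frac{23791964}{13775225} \approx -1.7272$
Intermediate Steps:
$p{\left(v \right)} = \frac{9}{2} + \frac{v}{2}$
$u{\left(j \right)} = \frac{9}{2} + \frac{j}{2}$
$- \frac{48283}{27970} + \frac{u{\left(-72 \right)}}{34475} = - \frac{48283}{27970} + \frac{\frac{9}{2} + \frac{1}{2} \left(-72\right)}{34475} = \left(-48283\right) \frac{1}{27970} + \left(\frac{9}{2} - 36\right) \frac{1}{34475} = - \frac{48283}{27970} - \frac{9}{9850} = - \frac{23791964}{13775225}$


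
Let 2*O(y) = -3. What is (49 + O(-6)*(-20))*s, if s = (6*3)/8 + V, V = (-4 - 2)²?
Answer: 12087/4 ≈ 3021.8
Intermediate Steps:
O(y) = -3/2 (O(y) = (½)*(-3) = -3/2)
V = 36 (V = (-6)² = 36)
s = 153/4 (s = (6*3)/8 + 36 = 18*(⅛) + 36 = 9/4 + 36 = 153/4 ≈ 38.250)
(49 + O(-6)*(-20))*s = (49 - 3/2*(-20))*(153/4) = (49 + 30)*(153/4) = 79*(153/4) = 12087/4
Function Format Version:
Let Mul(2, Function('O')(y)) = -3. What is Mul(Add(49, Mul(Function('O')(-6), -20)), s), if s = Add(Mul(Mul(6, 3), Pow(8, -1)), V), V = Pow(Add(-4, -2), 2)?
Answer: Rational(12087, 4) ≈ 3021.8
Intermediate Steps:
Function('O')(y) = Rational(-3, 2) (Function('O')(y) = Mul(Rational(1, 2), -3) = Rational(-3, 2))
V = 36 (V = Pow(-6, 2) = 36)
s = Rational(153, 4) (s = Add(Mul(Mul(6, 3), Pow(8, -1)), 36) = Add(Mul(18, Rational(1, 8)), 36) = Add(Rational(9, 4), 36) = Rational(153, 4) ≈ 38.250)
Mul(Add(49, Mul(Function('O')(-6), -20)), s) = Mul(Add(49, Mul(Rational(-3, 2), -20)), Rational(153, 4)) = Mul(Add(49, 30), Rational(153, 4)) = Mul(79, Rational(153, 4)) = Rational(12087, 4)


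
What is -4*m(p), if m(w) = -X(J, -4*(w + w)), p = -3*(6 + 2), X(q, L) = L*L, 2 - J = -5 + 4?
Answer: 147456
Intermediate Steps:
J = 3 (J = 2 - (-5 + 4) = 2 - 1*(-1) = 2 + 1 = 3)
X(q, L) = L**2
p = -24 (p = -3*8 = -24)
m(w) = -64*w**2 (m(w) = -(-4*(w + w))**2 = -(-8*w)**2 = -64*w**2)
-4*m(p) = -(-256)*(-24)**2 = -(-256)*576 = -4*(-36864) = 147456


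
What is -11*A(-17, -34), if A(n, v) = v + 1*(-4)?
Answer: 418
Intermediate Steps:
A(n, v) = -4 + v (A(n, v) = v - 4 = -4 + v)
-11*A(-17, -34) = -11*(-4 - 34) = -11*(-38) = 418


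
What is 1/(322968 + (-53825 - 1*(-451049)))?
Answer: 1/720192 ≈ 1.3885e-6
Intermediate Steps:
1/(322968 + (-53825 - 1*(-451049))) = 1/(322968 + (-53825 + 451049)) = 1/(322968 + 397224) = 1/720192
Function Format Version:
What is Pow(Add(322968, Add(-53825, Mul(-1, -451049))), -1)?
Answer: Rational(1, 720192) ≈ 1.3885e-6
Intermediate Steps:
Pow(Add(322968, Add(-53825, Mul(-1, -451049))), -1) = Pow(Add(322968, Add(-53825, 451049)), -1) = Pow(Add(322968, 397224), -1) = Pow(720192, -1) = Rational(1, 720192)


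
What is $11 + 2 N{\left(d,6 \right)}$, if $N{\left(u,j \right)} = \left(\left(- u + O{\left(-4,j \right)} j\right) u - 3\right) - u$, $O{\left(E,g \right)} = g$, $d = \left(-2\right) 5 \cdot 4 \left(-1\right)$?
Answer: $-395$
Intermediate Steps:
$d = 40$ ($d = \left(-10\right) 4 \left(-1\right) = \left(-40\right) \left(-1\right) = 40$)
$N{\left(u,j \right)} = -3 - u + u \left(j^{2} - u\right)$ ($N{\left(u,j \right)} = \left(\left(- u + j j\right) u - 3\right) - u = \left(\left(- u + j^{2}\right) u - 3\right) - u = \left(\left(j^{2} - u\right) u - 3\right) - u = \left(u \left(j^{2} - u\right) - 3\right) - u = \left(-3 + u \left(j^{2} - u\right)\right) - u = -3 - u + u \left(j^{2} - u\right)$)
$11 + 2 N{\left(d,6 \right)} = 11 + 2 \left(-3 - 40 - 40^{2} + 40 \cdot 6^{2}\right) = 11 + 2 \left(-3 - 40 - 1600 + 40 \cdot 36\right) = 11 + 2 \left(-3 - 40 - 1600 + 1440\right) = 11 + 2 \left(-203\right) = 11 - 406 = -395$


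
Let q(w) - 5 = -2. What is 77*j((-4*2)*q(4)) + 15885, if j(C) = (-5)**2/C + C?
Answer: 334963/24 ≈ 13957.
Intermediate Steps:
q(w) = 3 (q(w) = 5 - 2 = 3)
j(C) = C + 25/C (j(C) = 25/C + C = C + 25/C)
77*j((-4*2)*q(4)) + 15885 = 77*(-4*2*3 + 25/((-4*2*3))) + 15885 = 77*(-8*3 + 25/((-8*3))) + 15885 = 77*(-24 + 25/(-24)) + 15885 = 77*(-24 + 25*(-1/24)) + 15885 = 77*(-24 - 25/24) + 15885 = 77*(-601/24) + 15885 = -46277/24 + 15885 = 334963/24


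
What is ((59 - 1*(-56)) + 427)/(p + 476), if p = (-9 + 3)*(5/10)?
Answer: 542/473 ≈ 1.1459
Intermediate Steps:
p = -3 (p = -30/10 = -6*1/2 = -3)
((59 - 1*(-56)) + 427)/(p + 476) = ((59 - 1*(-56)) + 427)/(-3 + 476) = ((59 + 56) + 427)/473 = (115 + 427)*(1/473) = 542*(1/473) = 542/473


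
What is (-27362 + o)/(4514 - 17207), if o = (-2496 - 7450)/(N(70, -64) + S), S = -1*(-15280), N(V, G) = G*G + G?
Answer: 88070815/40854536 ≈ 2.1557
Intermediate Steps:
N(V, G) = G + G² (N(V, G) = G² + G = G + G²)
S = 15280
o = -4973/9656 (o = (-2496 - 7450)/(-64*(1 - 64) + 15280) = -9946/(-64*(-63) + 15280) = -9946/(4032 + 15280) = -9946/19312 = -9946*1/19312 = -4973/9656 ≈ -0.51502)
(-27362 + o)/(4514 - 17207) = (-27362 - 4973/9656)/(4514 - 17207) = -264212445/9656/(-12693) = -264212445/9656*(-1/12693) = 88070815/40854536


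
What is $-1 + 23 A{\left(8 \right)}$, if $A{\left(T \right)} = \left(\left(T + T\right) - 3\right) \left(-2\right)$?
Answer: $-599$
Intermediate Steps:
$A{\left(T \right)} = 6 - 4 T$ ($A{\left(T \right)} = \left(2 T - 3\right) \left(-2\right) = \left(-3 + 2 T\right) \left(-2\right) = 6 - 4 T$)
$-1 + 23 A{\left(8 \right)} = -1 + 23 \left(6 - 32\right) = -1 + 23 \left(-26\right) = -1 - 598 = -599$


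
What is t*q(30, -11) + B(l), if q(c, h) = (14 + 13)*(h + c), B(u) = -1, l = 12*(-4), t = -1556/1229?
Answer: -799457/1229 ≈ -650.49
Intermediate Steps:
t = -1556/1229 (t = -1556*1/1229 = -1556/1229 ≈ -1.2661)
l = -48
q(c, h) = 27*c + 27*h (q(c, h) = 27*(c + h) = 27*c + 27*h)
t*q(30, -11) + B(l) = -1556*(27*30 + 27*(-11))/1229 - 1 = -1556*(810 - 297)/1229 - 1 = -1556/1229*513 - 1 = -798228/1229 - 1 = -799457/1229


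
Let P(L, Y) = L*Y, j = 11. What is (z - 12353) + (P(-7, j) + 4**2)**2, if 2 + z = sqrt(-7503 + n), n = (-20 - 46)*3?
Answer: -8634 + I*sqrt(7701) ≈ -8634.0 + 87.755*I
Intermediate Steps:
n = -198 (n = -66*3 = -198)
z = -2 + I*sqrt(7701) (z = -2 + sqrt(-7503 - 198) = -2 + sqrt(-7701) = -2 + I*sqrt(7701) ≈ -2.0 + 87.755*I)
(z - 12353) + (P(-7, j) + 4**2)**2 = ((-2 + I*sqrt(7701)) - 12353) + (-7*11 + 4**2)**2 = (-12355 + I*sqrt(7701)) + (-77 + 16)**2 = (-12355 + I*sqrt(7701)) + (-61)**2 = (-12355 + I*sqrt(7701)) + 3721 = -8634 + I*sqrt(7701)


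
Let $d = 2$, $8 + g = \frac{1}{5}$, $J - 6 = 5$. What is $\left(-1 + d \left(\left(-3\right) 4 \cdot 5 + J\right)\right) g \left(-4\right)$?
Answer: $- \frac{15444}{5} \approx -3088.8$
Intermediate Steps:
$J = 11$ ($J = 6 + 5 = 11$)
$g = - \frac{39}{5}$ ($g = -8 + \frac{1}{5} = - \frac{39}{5} \approx -7.8$)
$\left(-1 + d \left(\left(-3\right) 4 \cdot 5 + J\right)\right) g \left(-4\right) = \left(-1 + 2 \left(\left(-3\right) 4 \cdot 5 + 11\right)\right) \left(\left(- \frac{39}{5}\right) \left(-4\right)\right) = \left(-1 + 2 \left(\left(-12\right) 5 + 11\right)\right) \frac{156}{5} = \left(-1 + 2 \left(-60 + 11\right)\right) \frac{156}{5} = \left(-1 + 2 \left(-49\right)\right) \frac{156}{5} = \left(-1 - 98\right) \frac{156}{5} = \left(-99\right) \frac{156}{5} = - \frac{15444}{5}$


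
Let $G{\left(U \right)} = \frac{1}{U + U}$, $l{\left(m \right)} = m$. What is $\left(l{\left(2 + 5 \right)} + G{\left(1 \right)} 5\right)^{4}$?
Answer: $\frac{130321}{16} \approx 8145.1$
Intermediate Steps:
$G{\left(U \right)} = \frac{1}{2 U}$
$\left(l{\left(2 + 5 \right)} + G{\left(1 \right)} 5\right)^{4} = \left(\left(2 + 5\right) + \frac{1}{2 \cdot 1} \cdot 5\right)^{4} = \left(7 + \frac{1}{2} \cdot 1 \cdot 5\right)^{4} = \left(7 + \frac{1}{2} \cdot 5\right)^{4} = \left(7 + \frac{5}{2}\right)^{4} = \left(\frac{19}{2}\right)^{4} = \frac{130321}{16}$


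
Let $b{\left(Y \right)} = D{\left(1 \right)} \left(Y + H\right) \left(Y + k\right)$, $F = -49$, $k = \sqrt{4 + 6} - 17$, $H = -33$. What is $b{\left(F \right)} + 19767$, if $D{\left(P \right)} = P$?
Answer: $25179 - 82 \sqrt{10} \approx 24920.0$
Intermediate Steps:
$k = -17 + \sqrt{10}$ ($k = \sqrt{10} - 17 = -17 + \sqrt{10} \approx -13.838$)
$b{\left(Y \right)} = \left(-33 + Y\right) \left(-17 + Y + \sqrt{10}\right)$ ($b{\left(Y \right)} = 1 \left(Y - 33\right) \left(Y - \left(17 - \sqrt{10}\right)\right) = 1 \left(-33 + Y\right) \left(-17 + Y + \sqrt{10}\right) = \left(-33 + Y\right) \left(-17 + Y + \sqrt{10}\right)$)
$b{\left(F \right)} + 19767 = \left(561 + \left(-49\right)^{2} - -2450 - 33 \sqrt{10} - 49 \sqrt{10}\right) + 19767 = \left(561 + 2401 + 2450 - 33 \sqrt{10} - 49 \sqrt{10}\right) + 19767 = \left(5412 - 82 \sqrt{10}\right) + 19767 = 25179 - 82 \sqrt{10}$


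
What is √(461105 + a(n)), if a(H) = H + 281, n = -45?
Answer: √461341 ≈ 679.22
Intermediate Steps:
a(H) = 281 + H
√(461105 + a(n)) = √(461105 + (281 - 45)) = √(461105 + 236) = √461341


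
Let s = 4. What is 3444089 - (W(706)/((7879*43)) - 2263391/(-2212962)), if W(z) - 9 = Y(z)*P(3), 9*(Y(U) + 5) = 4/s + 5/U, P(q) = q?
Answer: 10598978310036010441/3077441221047 ≈ 3.4441e+6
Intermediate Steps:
Y(U) = -44/9 + 5/(9*U) (Y(U) = -5 + (4/4 + 5/U)/9 = -5 + (4*(¼) + 5/U)/9 = -5 + (1 + 5/U)/9 = -5 + (⅑ + 5/(9*U)) = -44/9 + 5/(9*U))
W(z) = 9 + (5 - 44*z)/(3*z) (W(z) = 9 + ((5 - 44*z)/(9*z))*3 = 9 + (5 - 44*z)/(3*z))
3444089 - (W(706)/((7879*43)) - 2263391/(-2212962)) = 3444089 - (((⅓)*(5 - 17*706)/706)/((7879*43)) - 2263391/(-2212962)) = 3444089 - (((⅓)*(1/706)*(5 - 12002))/338797 - 2263391*(-1/2212962)) = 3444089 - (((⅓)*(1/706)*(-11997))*(1/338797) + 2263391/2212962) = 3444089 - (-3999/706*1/338797 + 2263391/2212962) = 3444089 - (-93/5562574 + 2263391/2212962) = 3444089 - 1*3147518530742/3077441221047 = 3444089 - 3147518530742/3077441221047 = 10598978310036010441/3077441221047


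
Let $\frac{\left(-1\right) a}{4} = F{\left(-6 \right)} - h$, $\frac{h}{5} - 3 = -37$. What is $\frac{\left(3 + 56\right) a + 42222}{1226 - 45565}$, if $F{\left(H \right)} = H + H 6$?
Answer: $- \frac{12014}{44339} \approx -0.27096$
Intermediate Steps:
$h = -170$ ($h = 15 + 5 \left(-37\right) = 15 - 185 = -170$)
$F{\left(H \right)} = 7 H$ ($F{\left(H \right)} = H + 6 H = 7 H$)
$a = -512$ ($a = - 4 \left(7 \left(-6\right) - -170\right) = - 4 \left(-42 + 170\right) = \left(-4\right) 128 = -512$)
$\frac{\left(3 + 56\right) a + 42222}{1226 - 45565} = \frac{\left(3 + 56\right) \left(-512\right) + 42222}{1226 - 45565} = \frac{59 \left(-512\right) + 42222}{-44339} = \left(-30208 + 42222\right) \left(- \frac{1}{44339}\right) = 12014 \left(- \frac{1}{44339}\right) = - \frac{12014}{44339}$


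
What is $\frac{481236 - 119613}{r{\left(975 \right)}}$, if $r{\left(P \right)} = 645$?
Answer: $\frac{120541}{215} \approx 560.66$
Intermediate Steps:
$\frac{481236 - 119613}{r{\left(975 \right)}} = \frac{481236 - 119613}{645} = 361623 \cdot \frac{1}{645} = \frac{120541}{215}$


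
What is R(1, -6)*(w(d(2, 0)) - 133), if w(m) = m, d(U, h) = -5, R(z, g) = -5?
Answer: 690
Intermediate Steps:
R(1, -6)*(w(d(2, 0)) - 133) = -5*(-5 - 133) = -5*(-138) = 690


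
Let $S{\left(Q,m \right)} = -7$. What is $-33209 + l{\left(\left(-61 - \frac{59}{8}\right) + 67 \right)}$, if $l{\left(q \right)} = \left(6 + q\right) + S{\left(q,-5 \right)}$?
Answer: $- \frac{265691}{8} \approx -33211.0$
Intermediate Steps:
$l{\left(q \right)} = -1 + q$ ($l{\left(q \right)} = \left(6 + q\right) - 7 = -1 + q$)
$-33209 + l{\left(\left(-61 - \frac{59}{8}\right) + 67 \right)} = -33209 + \left(-1 + \left(\left(-61 - \frac{59}{8}\right) + 67\right)\right) = -33209 + \left(-1 + \left(- \frac{547}{8} + 67\right)\right) = -33209 - \frac{19}{8} = - \frac{265691}{8}$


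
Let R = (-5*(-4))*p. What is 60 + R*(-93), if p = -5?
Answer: 9360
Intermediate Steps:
R = -100 (R = -5*(-4)*(-5) = 20*(-5) = -100)
60 + R*(-93) = 60 - 100*(-93) = 60 + 9300 = 9360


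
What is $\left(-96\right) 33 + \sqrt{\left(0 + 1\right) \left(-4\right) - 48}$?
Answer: $-3168 + 2 i \sqrt{13} \approx -3168.0 + 7.2111 i$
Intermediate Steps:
$\left(-96\right) 33 + \sqrt{\left(0 + 1\right) \left(-4\right) - 48} = -3168 + \sqrt{1 \left(-4\right) - 48} = -3168 + \sqrt{-4 - 48} = -3168 + \sqrt{-52} = -3168 + 2 i \sqrt{13}$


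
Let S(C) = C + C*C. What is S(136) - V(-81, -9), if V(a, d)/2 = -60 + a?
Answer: 18914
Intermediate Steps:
V(a, d) = -120 + 2*a (V(a, d) = 2*(-60 + a) = -120 + 2*a)
S(C) = C + C**2
S(136) - V(-81, -9) = 136*(1 + 136) - (-120 + 2*(-81)) = 136*137 - (-120 - 162) = 18632 - 1*(-282) = 18632 + 282 = 18914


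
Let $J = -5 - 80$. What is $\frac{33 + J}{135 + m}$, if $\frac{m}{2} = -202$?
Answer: $\frac{52}{269} \approx 0.19331$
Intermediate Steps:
$J = -85$ ($J = -5 - 80 = -85$)
$m = -404$ ($m = 2 \left(-202\right) = -404$)
$\frac{33 + J}{135 + m} = \frac{33 - 85}{135 - 404} = - \frac{52}{-269} = \left(-52\right) \left(- \frac{1}{269}\right) = \frac{52}{269}$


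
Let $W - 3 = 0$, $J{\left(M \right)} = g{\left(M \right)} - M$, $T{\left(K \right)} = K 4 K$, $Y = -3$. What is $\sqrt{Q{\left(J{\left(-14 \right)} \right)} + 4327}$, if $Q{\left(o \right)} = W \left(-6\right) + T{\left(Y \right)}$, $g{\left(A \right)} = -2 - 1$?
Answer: $\sqrt{4345} \approx 65.917$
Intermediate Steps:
$T{\left(K \right)} = 4 K^{2}$ ($T{\left(K \right)} = 4 K K = 4 K^{2}$)
$g{\left(A \right)} = -3$
$J{\left(M \right)} = -3 - M$
$W = 3$ ($W = 3 + 0 = 3$)
$Q{\left(o \right)} = 18$ ($Q{\left(o \right)} = 3 \left(-6\right) + 4 \left(-3\right)^{2} = -18 + 4 \cdot 9 = -18 + 36 = 18$)
$\sqrt{Q{\left(J{\left(-14 \right)} \right)} + 4327} = \sqrt{18 + 4327} = \sqrt{4345}$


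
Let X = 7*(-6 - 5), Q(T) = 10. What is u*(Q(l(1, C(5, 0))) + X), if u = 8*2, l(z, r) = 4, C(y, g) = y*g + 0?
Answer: -1072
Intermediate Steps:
C(y, g) = g*y (C(y, g) = g*y + 0 = g*y)
u = 16
X = -77 (X = 7*(-11) = -77)
u*(Q(l(1, C(5, 0))) + X) = 16*(10 - 77) = 16*(-67) = -1072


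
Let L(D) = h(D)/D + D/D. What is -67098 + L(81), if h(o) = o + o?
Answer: -67095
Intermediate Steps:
h(o) = 2*o
L(D) = 3 (L(D) = (2*D)/D + D/D = 2 + 1 = 3)
-67098 + L(81) = -67098 + 3 = -67095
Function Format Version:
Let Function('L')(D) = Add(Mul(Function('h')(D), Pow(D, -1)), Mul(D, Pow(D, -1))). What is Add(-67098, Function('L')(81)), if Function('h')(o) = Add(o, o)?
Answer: -67095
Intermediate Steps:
Function('h')(o) = Mul(2, o)
Function('L')(D) = 3 (Function('L')(D) = Add(Mul(Mul(2, D), Pow(D, -1)), Mul(D, Pow(D, -1))) = Add(2, 1) = 3)
Add(-67098, Function('L')(81)) = Add(-67098, 3) = -67095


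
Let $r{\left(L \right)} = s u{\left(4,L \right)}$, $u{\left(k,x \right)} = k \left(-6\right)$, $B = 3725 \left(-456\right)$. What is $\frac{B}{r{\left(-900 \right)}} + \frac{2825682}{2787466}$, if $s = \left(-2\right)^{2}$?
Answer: $\frac{98647104439}{5574932} \approx 17695.0$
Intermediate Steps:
$s = 4$
$B = -1698600$
$u{\left(k,x \right)} = - 6 k$
$r{\left(L \right)} = -96$ ($r{\left(L \right)} = 4 \left(\left(-6\right) 4\right) = 4 \left(-24\right) = -96$)
$\frac{B}{r{\left(-900 \right)}} + \frac{2825682}{2787466} = - \frac{1698600}{-96} + \frac{2825682}{2787466} = \left(-1698600\right) \left(- \frac{1}{96}\right) + 2825682 \cdot \frac{1}{2787466} = \frac{70775}{4} + \frac{1412841}{1393733} = \frac{98647104439}{5574932}$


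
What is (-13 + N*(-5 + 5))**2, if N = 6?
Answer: 169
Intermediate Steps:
(-13 + N*(-5 + 5))**2 = (-13 + 6*(-5 + 5))**2 = (-13 + 6*0)**2 = (-13 + 0)**2 = (-13)**2 = 169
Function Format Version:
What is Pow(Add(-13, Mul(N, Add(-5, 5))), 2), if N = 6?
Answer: 169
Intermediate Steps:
Pow(Add(-13, Mul(N, Add(-5, 5))), 2) = Pow(Add(-13, Mul(6, Add(-5, 5))), 2) = Pow(Add(-13, Mul(6, 0)), 2) = Pow(Add(-13, 0), 2) = Pow(-13, 2) = 169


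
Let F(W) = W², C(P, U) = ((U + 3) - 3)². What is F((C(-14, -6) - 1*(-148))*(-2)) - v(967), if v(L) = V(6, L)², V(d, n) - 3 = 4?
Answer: 135375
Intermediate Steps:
V(d, n) = 7 (V(d, n) = 3 + 4 = 7)
C(P, U) = U² (C(P, U) = ((3 + U) - 3)² = U²)
v(L) = 49 (v(L) = 7² = 49)
F((C(-14, -6) - 1*(-148))*(-2)) - v(967) = (((-6)² - 1*(-148))*(-2))² - 1*49 = ((36 + 148)*(-2))² - 49 = (184*(-2))² - 49 = (-368)² - 49 = 135424 - 49 = 135375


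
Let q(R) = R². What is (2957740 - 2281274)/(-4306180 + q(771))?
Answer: -676466/3711739 ≈ -0.18225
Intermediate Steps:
(2957740 - 2281274)/(-4306180 + q(771)) = (2957740 - 2281274)/(-4306180 + 771²) = 676466/(-4306180 + 594441) = 676466/(-3711739) = 676466*(-1/3711739) = -676466/3711739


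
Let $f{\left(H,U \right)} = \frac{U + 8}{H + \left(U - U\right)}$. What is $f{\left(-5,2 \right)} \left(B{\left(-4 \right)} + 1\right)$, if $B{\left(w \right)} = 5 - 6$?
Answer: $0$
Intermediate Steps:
$f{\left(H,U \right)} = \frac{8 + U}{H}$ ($f{\left(H,U \right)} = \frac{8 + U}{H + 0} = \frac{8 + U}{H}$)
$B{\left(w \right)} = -1$ ($B{\left(w \right)} = 5 - 6 = -1$)
$f{\left(-5,2 \right)} \left(B{\left(-4 \right)} + 1\right) = \frac{8 + 2}{-5} \left(-1 + 1\right) = \left(- \frac{1}{5}\right) 10 \cdot 0 = \left(-2\right) 0 = 0$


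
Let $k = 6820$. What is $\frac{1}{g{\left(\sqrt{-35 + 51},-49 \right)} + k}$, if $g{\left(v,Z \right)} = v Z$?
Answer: $\frac{1}{6624} \approx 0.00015097$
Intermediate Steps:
$g{\left(v,Z \right)} = Z v$
$\frac{1}{g{\left(\sqrt{-35 + 51},-49 \right)} + k} = \frac{1}{- 49 \sqrt{-35 + 51} + 6820} = \frac{1}{- 49 \sqrt{16} + 6820} = \frac{1}{\left(-49\right) 4 + 6820} = \frac{1}{-196 + 6820} = \frac{1}{6624}$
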